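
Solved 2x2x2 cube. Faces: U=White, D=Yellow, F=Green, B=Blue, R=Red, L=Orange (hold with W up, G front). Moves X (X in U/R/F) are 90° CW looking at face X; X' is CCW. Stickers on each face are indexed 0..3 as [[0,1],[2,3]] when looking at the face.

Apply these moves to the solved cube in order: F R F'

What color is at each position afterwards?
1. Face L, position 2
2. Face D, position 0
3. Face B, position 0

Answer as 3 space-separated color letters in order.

Answer: O Y O

Derivation:
After move 1 (F): F=GGGG U=WWOO R=WRWR D=RRYY L=OYOY
After move 2 (R): R=WWRR U=WGOG F=GRGY D=RBYB B=OBWB
After move 3 (F'): F=RYGG U=WGWR R=BWRR D=YYYB L=OGOO
Query 1: L[2] = O
Query 2: D[0] = Y
Query 3: B[0] = O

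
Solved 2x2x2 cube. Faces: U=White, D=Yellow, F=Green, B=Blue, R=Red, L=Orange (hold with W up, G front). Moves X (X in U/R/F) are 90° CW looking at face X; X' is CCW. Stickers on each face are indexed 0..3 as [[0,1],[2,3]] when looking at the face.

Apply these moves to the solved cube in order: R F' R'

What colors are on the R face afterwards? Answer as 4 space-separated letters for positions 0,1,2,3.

Answer: R R B Y

Derivation:
After move 1 (R): R=RRRR U=WGWG F=GYGY D=YBYB B=WBWB
After move 2 (F'): F=YYGG U=WGRR R=BRYR D=OOYB L=OGOW
After move 3 (R'): R=RRBY U=WWRW F=YGGR D=OYYG B=BBOB
Query: R face = RRBY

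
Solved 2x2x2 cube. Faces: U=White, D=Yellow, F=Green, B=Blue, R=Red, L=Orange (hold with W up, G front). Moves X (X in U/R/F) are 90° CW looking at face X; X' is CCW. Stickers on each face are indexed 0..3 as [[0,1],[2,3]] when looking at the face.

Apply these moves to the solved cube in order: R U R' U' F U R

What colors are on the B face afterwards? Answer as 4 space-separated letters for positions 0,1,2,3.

After move 1 (R): R=RRRR U=WGWG F=GYGY D=YBYB B=WBWB
After move 2 (U): U=WWGG F=RRGY R=WBRR B=OOWB L=GYOO
After move 3 (R'): R=BRWR U=WWGO F=RWGG D=YRYY B=BOBB
After move 4 (U'): U=WOWG F=GYGG R=RWWR B=BRBB L=BOOO
After move 5 (F): F=GGGY U=WOOO R=WWGR D=WRYY L=BYOR
After move 6 (U): U=OWOO F=WWGY R=BRGR B=BYBB L=GGOR
After move 7 (R): R=GBRR U=OWOY F=WRGY D=WBYB B=OYWB
Query: B face = OYWB

Answer: O Y W B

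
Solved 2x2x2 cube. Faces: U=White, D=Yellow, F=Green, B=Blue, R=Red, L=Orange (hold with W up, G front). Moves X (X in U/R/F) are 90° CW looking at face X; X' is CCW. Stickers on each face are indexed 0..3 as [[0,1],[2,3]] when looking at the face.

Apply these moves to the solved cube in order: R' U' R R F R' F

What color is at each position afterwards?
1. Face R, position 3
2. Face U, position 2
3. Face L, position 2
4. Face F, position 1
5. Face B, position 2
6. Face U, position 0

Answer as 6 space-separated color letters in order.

Answer: G B O G R B

Derivation:
After move 1 (R'): R=RRRR U=WBWB F=GWGW D=YGYG B=YBYB
After move 2 (U'): U=BBWW F=OOGW R=GWRR B=RRYB L=YBOO
After move 3 (R): R=RGRW U=BOWW F=OGGG D=YYYR B=WRBB
After move 4 (R): R=RRWG U=BGWG F=OYGR D=YBYW B=WROB
After move 5 (F): F=GORY U=BGOB R=WRGG D=WRYW L=YYOB
After move 6 (R'): R=RGWG U=BOOW F=GGRB D=WOYY B=WRRB
After move 7 (F): F=RGBG U=BOBY R=OGWG D=WRYY L=YWOO
Query 1: R[3] = G
Query 2: U[2] = B
Query 3: L[2] = O
Query 4: F[1] = G
Query 5: B[2] = R
Query 6: U[0] = B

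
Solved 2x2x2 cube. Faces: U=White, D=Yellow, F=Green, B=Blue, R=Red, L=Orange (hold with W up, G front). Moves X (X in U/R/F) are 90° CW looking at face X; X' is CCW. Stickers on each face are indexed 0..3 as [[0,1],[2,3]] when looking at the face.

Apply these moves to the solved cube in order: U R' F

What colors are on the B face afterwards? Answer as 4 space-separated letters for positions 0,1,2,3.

Answer: Y O Y B

Derivation:
After move 1 (U): U=WWWW F=RRGG R=BBRR B=OOBB L=GGOO
After move 2 (R'): R=BRBR U=WBWO F=RWGW D=YRYG B=YOYB
After move 3 (F): F=GRWW U=WBOG R=WROR D=BBYG L=GYOR
Query: B face = YOYB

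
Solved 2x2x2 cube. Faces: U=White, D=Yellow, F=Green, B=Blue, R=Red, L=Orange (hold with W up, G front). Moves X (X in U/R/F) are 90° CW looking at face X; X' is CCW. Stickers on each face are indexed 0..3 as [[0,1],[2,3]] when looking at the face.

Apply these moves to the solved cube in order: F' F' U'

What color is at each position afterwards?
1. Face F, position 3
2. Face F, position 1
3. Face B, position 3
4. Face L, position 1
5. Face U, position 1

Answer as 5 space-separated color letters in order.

After move 1 (F'): F=GGGG U=WWRR R=YRYR D=OOYY L=OWOW
After move 2 (F'): F=GGGG U=WWYY R=OROR D=WWYY L=OROR
After move 3 (U'): U=WYWY F=ORGG R=GGOR B=ORBB L=BBOR
Query 1: F[3] = G
Query 2: F[1] = R
Query 3: B[3] = B
Query 4: L[1] = B
Query 5: U[1] = Y

Answer: G R B B Y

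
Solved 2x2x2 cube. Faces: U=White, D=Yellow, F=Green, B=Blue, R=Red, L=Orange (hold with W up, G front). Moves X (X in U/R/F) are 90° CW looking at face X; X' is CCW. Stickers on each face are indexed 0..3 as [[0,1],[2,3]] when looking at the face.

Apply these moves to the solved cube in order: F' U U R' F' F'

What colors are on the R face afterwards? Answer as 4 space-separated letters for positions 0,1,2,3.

Answer: W R R Y

Derivation:
After move 1 (F'): F=GGGG U=WWRR R=YRYR D=OOYY L=OWOW
After move 2 (U): U=RWRW F=YRGG R=BBYR B=OWBB L=GGOW
After move 3 (U): U=RRWW F=BBGG R=OWYR B=GGBB L=YROW
After move 4 (R'): R=WROY U=RBWG F=BRGW D=OBYG B=YGOB
After move 5 (F'): F=RWBG U=RBWO R=BROY D=RWYG L=YGOW
After move 6 (F'): F=WGRB U=RBBO R=WRRY D=GWYG L=YOOW
Query: R face = WRRY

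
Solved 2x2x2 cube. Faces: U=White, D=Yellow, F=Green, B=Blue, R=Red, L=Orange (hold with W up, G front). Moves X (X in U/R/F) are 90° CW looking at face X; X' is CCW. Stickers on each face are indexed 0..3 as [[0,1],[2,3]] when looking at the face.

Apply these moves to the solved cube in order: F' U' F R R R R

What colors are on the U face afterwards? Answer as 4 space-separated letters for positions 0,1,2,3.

Answer: W R W B

Derivation:
After move 1 (F'): F=GGGG U=WWRR R=YRYR D=OOYY L=OWOW
After move 2 (U'): U=WRWR F=OWGG R=GGYR B=YRBB L=BBOW
After move 3 (F): F=GOGW U=WRWB R=WGRR D=YGYY L=BOOO
After move 4 (R): R=RWRG U=WOWW F=GGGY D=YBYY B=BRRB
After move 5 (R): R=RRGW U=WGWY F=GBGY D=YRYB B=WROB
After move 6 (R): R=GRWR U=WBWY F=GRGB D=YOYW B=YRGB
After move 7 (R): R=WGRR U=WRWB F=GOGW D=YGYY B=YRBB
Query: U face = WRWB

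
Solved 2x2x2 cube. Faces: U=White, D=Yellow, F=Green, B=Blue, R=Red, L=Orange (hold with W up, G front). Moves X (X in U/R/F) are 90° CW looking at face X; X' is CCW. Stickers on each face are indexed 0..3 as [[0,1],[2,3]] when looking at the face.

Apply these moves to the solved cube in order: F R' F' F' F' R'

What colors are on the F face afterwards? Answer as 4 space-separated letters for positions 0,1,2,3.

Answer: G B O Y

Derivation:
After move 1 (F): F=GGGG U=WWOO R=WRWR D=RRYY L=OYOY
After move 2 (R'): R=RRWW U=WBOB F=GWGO D=RGYG B=YBRB
After move 3 (F'): F=WOGG U=WBRW R=GRRW D=YYYG L=OBOO
After move 4 (F'): F=OGWG U=WBGR R=YRYW D=BOYG L=OWOR
After move 5 (F'): F=GGOW U=WBYY R=ORBW D=WRYG L=OROG
After move 6 (R'): R=RWOB U=WRYY F=GBOY D=WGYW B=GBRB
Query: F face = GBOY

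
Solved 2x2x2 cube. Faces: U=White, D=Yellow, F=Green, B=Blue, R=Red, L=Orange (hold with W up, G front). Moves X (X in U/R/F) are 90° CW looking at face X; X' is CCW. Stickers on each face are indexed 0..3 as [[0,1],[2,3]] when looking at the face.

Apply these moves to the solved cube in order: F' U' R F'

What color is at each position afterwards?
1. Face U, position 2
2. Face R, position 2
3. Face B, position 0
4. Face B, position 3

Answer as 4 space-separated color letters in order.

After move 1 (F'): F=GGGG U=WWRR R=YRYR D=OOYY L=OWOW
After move 2 (U'): U=WRWR F=OWGG R=GGYR B=YRBB L=BBOW
After move 3 (R): R=YGRG U=WWWG F=OOGY D=OBYY B=RRRB
After move 4 (F'): F=OYOG U=WWYR R=BGOG D=BWYY L=BGOW
Query 1: U[2] = Y
Query 2: R[2] = O
Query 3: B[0] = R
Query 4: B[3] = B

Answer: Y O R B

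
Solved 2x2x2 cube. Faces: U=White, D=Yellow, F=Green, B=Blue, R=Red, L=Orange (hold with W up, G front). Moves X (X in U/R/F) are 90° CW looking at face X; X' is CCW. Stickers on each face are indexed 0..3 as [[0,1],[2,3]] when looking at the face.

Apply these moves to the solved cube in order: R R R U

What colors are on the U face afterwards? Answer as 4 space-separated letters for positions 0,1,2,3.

After move 1 (R): R=RRRR U=WGWG F=GYGY D=YBYB B=WBWB
After move 2 (R): R=RRRR U=WYWY F=GBGB D=YWYW B=GBGB
After move 3 (R): R=RRRR U=WBWB F=GWGW D=YGYG B=YBYB
After move 4 (U): U=WWBB F=RRGW R=YBRR B=OOYB L=GWOO
Query: U face = WWBB

Answer: W W B B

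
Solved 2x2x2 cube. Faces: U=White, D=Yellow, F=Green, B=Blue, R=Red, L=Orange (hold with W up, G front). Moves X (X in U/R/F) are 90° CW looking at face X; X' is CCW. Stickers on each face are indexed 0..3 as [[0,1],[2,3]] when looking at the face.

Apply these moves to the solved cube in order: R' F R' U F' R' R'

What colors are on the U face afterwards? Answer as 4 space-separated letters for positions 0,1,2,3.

Answer: O G G W

Derivation:
After move 1 (R'): R=RRRR U=WBWB F=GWGW D=YGYG B=YBYB
After move 2 (F): F=GGWW U=WBOO R=WRBR D=RRYG L=OYOG
After move 3 (R'): R=RRWB U=WYOY F=GBWO D=RGYW B=GBRB
After move 4 (U): U=OWYY F=RRWO R=GBWB B=OYRB L=GBOG
After move 5 (F'): F=RORW U=OWGW R=GBRB D=BGYW L=GYOY
After move 6 (R'): R=BBGR U=ORGO F=RWRW D=BOYW B=WYGB
After move 7 (R'): R=BRBG U=OGGW F=RRRO D=BWYW B=WYOB
Query: U face = OGGW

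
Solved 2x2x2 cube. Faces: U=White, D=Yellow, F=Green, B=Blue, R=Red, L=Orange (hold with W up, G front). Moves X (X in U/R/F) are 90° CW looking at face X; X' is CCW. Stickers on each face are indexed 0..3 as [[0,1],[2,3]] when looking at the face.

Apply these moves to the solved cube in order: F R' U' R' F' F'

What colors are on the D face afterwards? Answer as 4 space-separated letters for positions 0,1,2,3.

After move 1 (F): F=GGGG U=WWOO R=WRWR D=RRYY L=OYOY
After move 2 (R'): R=RRWW U=WBOB F=GWGO D=RGYG B=YBRB
After move 3 (U'): U=BBWO F=OYGO R=GWWW B=RRRB L=YBOY
After move 4 (R'): R=WWGW U=BRWR F=OBGO D=RYYO B=GRGB
After move 5 (F'): F=BOOG U=BRWG R=YWRW D=BYYO L=YROW
After move 6 (F'): F=OGBO U=BRYR R=YWBW D=RWYO L=YGOW
Query: D face = RWYO

Answer: R W Y O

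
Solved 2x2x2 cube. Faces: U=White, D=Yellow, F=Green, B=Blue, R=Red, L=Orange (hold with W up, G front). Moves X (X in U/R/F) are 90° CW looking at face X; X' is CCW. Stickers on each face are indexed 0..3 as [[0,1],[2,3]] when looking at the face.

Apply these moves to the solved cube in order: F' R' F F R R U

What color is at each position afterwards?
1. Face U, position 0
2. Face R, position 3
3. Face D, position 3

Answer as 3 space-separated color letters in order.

Answer: G W O

Derivation:
After move 1 (F'): F=GGGG U=WWRR R=YRYR D=OOYY L=OWOW
After move 2 (R'): R=RRYY U=WBRB F=GWGR D=OGYG B=YBOB
After move 3 (F): F=GGRW U=WBWW R=RRBY D=YRYG L=OOOG
After move 4 (F): F=RGWG U=WBGO R=WRWY D=BRYG L=OYOR
After move 5 (R): R=WWYR U=WGGG F=RRWG D=BOYY B=OBBB
After move 6 (R): R=YWRW U=WRGG F=ROWY D=BBYO B=GBGB
After move 7 (U): U=GWGR F=YWWY R=GBRW B=OYGB L=ROOR
Query 1: U[0] = G
Query 2: R[3] = W
Query 3: D[3] = O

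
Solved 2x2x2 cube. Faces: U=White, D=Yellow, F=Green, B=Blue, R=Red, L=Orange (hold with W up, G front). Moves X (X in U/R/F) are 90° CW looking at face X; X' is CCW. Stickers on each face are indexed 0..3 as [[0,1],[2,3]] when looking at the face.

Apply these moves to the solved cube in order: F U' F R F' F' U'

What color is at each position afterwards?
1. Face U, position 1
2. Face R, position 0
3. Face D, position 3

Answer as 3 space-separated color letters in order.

Answer: W Y W

Derivation:
After move 1 (F): F=GGGG U=WWOO R=WRWR D=RRYY L=OYOY
After move 2 (U'): U=WOWO F=OYGG R=GGWR B=WRBB L=BBOY
After move 3 (F): F=GOGY U=WOYB R=WGOR D=WGYY L=BROR
After move 4 (R): R=OWRG U=WOYY F=GGGY D=WBYW B=BROB
After move 5 (F'): F=GYGG U=WOOR R=BWWG D=RRYW L=BYOY
After move 6 (F'): F=YGGG U=WOBW R=RWRG D=YYYW L=BROO
After move 7 (U'): U=OWWB F=BRGG R=YGRG B=RWOB L=BROO
Query 1: U[1] = W
Query 2: R[0] = Y
Query 3: D[3] = W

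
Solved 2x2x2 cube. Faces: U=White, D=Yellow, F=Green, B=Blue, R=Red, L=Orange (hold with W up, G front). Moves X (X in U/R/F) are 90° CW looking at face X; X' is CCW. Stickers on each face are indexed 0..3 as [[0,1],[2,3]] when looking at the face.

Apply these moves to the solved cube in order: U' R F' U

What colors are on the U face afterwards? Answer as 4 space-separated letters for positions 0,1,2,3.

After move 1 (U'): U=WWWW F=OOGG R=GGRR B=RRBB L=BBOO
After move 2 (R): R=RGRG U=WOWG F=OYGY D=YBYR B=WRWB
After move 3 (F'): F=YYOG U=WORR R=BGYG D=BOYR L=BGOW
After move 4 (U): U=RWRO F=BGOG R=WRYG B=BGWB L=YYOW
Query: U face = RWRO

Answer: R W R O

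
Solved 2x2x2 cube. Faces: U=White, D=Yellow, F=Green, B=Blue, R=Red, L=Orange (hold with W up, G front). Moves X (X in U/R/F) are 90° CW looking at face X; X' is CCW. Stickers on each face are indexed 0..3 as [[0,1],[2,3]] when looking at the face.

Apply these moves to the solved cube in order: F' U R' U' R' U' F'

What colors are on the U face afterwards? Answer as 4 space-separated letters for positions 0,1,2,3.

After move 1 (F'): F=GGGG U=WWRR R=YRYR D=OOYY L=OWOW
After move 2 (U): U=RWRW F=YRGG R=BBYR B=OWBB L=GGOW
After move 3 (R'): R=BRBY U=RBRO F=YWGW D=ORYG B=YWOB
After move 4 (U'): U=BORR F=GGGW R=YWBY B=BROB L=YWOW
After move 5 (R'): R=WYYB U=BORB F=GOGR D=OGYW B=GRRB
After move 6 (U'): U=OBBR F=YWGR R=GOYB B=WYRB L=GROW
After move 7 (F'): F=WRYG U=OBGY R=GOOB D=RWYW L=GROB
Query: U face = OBGY

Answer: O B G Y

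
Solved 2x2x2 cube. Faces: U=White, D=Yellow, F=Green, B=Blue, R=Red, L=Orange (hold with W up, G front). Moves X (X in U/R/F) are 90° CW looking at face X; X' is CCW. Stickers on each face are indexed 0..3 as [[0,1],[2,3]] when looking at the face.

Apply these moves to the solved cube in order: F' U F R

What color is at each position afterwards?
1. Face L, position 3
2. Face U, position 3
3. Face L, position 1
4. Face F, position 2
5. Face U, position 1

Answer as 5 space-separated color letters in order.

After move 1 (F'): F=GGGG U=WWRR R=YRYR D=OOYY L=OWOW
After move 2 (U): U=RWRW F=YRGG R=BBYR B=OWBB L=GGOW
After move 3 (F): F=GYGR U=RWWG R=RBWR D=YBYY L=GOOO
After move 4 (R): R=WRRB U=RYWR F=GBGY D=YBYO B=GWWB
Query 1: L[3] = O
Query 2: U[3] = R
Query 3: L[1] = O
Query 4: F[2] = G
Query 5: U[1] = Y

Answer: O R O G Y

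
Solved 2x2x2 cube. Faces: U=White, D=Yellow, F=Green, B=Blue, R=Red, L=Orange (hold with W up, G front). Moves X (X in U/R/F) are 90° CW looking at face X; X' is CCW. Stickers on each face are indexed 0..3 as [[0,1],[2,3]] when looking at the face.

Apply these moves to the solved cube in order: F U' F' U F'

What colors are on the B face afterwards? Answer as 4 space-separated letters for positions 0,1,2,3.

After move 1 (F): F=GGGG U=WWOO R=WRWR D=RRYY L=OYOY
After move 2 (U'): U=WOWO F=OYGG R=GGWR B=WRBB L=BBOY
After move 3 (F'): F=YGOG U=WOGW R=RGRR D=BYYY L=BOOW
After move 4 (U): U=GWWO F=RGOG R=WRRR B=BOBB L=YGOW
After move 5 (F'): F=GGRO U=GWWR R=YRBR D=GWYY L=YOOW
Query: B face = BOBB

Answer: B O B B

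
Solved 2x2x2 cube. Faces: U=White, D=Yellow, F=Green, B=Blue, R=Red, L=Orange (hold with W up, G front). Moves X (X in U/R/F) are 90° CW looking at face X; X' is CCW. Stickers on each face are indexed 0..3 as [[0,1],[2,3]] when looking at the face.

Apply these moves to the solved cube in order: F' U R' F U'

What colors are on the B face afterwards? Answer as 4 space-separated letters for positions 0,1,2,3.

After move 1 (F'): F=GGGG U=WWRR R=YRYR D=OOYY L=OWOW
After move 2 (U): U=RWRW F=YRGG R=BBYR B=OWBB L=GGOW
After move 3 (R'): R=BRBY U=RBRO F=YWGW D=ORYG B=YWOB
After move 4 (F): F=GYWW U=RBWG R=RROY D=BBYG L=GOOR
After move 5 (U'): U=BGRW F=GOWW R=GYOY B=RROB L=YWOR
Query: B face = RROB

Answer: R R O B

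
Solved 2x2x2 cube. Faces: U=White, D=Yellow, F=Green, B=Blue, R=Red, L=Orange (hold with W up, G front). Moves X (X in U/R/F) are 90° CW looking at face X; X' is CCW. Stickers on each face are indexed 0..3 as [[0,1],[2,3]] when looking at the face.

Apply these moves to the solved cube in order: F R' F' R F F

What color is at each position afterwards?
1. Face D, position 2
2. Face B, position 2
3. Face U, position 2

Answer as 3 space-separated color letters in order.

Answer: Y B R

Derivation:
After move 1 (F): F=GGGG U=WWOO R=WRWR D=RRYY L=OYOY
After move 2 (R'): R=RRWW U=WBOB F=GWGO D=RGYG B=YBRB
After move 3 (F'): F=WOGG U=WBRW R=GRRW D=YYYG L=OBOO
After move 4 (R): R=RGWR U=WORG F=WYGG D=YRYY B=WBBB
After move 5 (F): F=GWGY U=WOOB R=RGGR D=WRYY L=OYOR
After move 6 (F): F=GGYW U=WORY R=OGBR D=GRYY L=OWOR
Query 1: D[2] = Y
Query 2: B[2] = B
Query 3: U[2] = R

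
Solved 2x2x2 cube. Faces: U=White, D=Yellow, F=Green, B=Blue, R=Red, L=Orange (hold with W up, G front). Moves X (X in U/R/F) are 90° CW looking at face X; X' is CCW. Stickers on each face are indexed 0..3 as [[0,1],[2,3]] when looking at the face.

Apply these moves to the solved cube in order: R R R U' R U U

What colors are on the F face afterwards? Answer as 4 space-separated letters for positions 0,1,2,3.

Answer: W R G G

Derivation:
After move 1 (R): R=RRRR U=WGWG F=GYGY D=YBYB B=WBWB
After move 2 (R): R=RRRR U=WYWY F=GBGB D=YWYW B=GBGB
After move 3 (R): R=RRRR U=WBWB F=GWGW D=YGYG B=YBYB
After move 4 (U'): U=BBWW F=OOGW R=GWRR B=RRYB L=YBOO
After move 5 (R): R=RGRW U=BOWW F=OGGG D=YYYR B=WRBB
After move 6 (U): U=WBWO F=RGGG R=WRRW B=YBBB L=OGOO
After move 7 (U): U=WWOB F=WRGG R=YBRW B=OGBB L=RGOO
Query: F face = WRGG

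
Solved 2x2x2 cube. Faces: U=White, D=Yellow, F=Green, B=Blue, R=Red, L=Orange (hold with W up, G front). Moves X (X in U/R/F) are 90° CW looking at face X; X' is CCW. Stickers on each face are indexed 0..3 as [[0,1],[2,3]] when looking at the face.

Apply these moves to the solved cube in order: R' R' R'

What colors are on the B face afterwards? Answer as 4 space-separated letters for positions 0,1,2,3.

After move 1 (R'): R=RRRR U=WBWB F=GWGW D=YGYG B=YBYB
After move 2 (R'): R=RRRR U=WYWY F=GBGB D=YWYW B=GBGB
After move 3 (R'): R=RRRR U=WGWG F=GYGY D=YBYB B=WBWB
Query: B face = WBWB

Answer: W B W B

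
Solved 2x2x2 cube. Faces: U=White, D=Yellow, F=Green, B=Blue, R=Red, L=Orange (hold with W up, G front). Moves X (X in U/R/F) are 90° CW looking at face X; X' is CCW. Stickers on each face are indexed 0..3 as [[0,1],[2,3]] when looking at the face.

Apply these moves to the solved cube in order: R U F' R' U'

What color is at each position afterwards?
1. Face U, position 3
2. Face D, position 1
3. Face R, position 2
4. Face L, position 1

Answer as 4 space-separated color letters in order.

After move 1 (R): R=RRRR U=WGWG F=GYGY D=YBYB B=WBWB
After move 2 (U): U=WWGG F=RRGY R=WBRR B=OOWB L=GYOO
After move 3 (F'): F=RYRG U=WWWR R=BBYR D=YOYB L=GGOG
After move 4 (R'): R=BRBY U=WWWO F=RWRR D=YYYG B=BOOB
After move 5 (U'): U=WOWW F=GGRR R=RWBY B=BROB L=BOOG
Query 1: U[3] = W
Query 2: D[1] = Y
Query 3: R[2] = B
Query 4: L[1] = O

Answer: W Y B O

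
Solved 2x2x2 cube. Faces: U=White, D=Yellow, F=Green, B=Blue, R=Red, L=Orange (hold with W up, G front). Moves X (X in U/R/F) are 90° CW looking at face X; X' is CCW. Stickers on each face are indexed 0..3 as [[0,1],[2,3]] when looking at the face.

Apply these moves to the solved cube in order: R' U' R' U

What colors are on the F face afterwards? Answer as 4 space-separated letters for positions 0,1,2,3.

Answer: W R G W

Derivation:
After move 1 (R'): R=RRRR U=WBWB F=GWGW D=YGYG B=YBYB
After move 2 (U'): U=BBWW F=OOGW R=GWRR B=RRYB L=YBOO
After move 3 (R'): R=WRGR U=BYWR F=OBGW D=YOYW B=GRGB
After move 4 (U): U=WBRY F=WRGW R=GRGR B=YBGB L=OBOO
Query: F face = WRGW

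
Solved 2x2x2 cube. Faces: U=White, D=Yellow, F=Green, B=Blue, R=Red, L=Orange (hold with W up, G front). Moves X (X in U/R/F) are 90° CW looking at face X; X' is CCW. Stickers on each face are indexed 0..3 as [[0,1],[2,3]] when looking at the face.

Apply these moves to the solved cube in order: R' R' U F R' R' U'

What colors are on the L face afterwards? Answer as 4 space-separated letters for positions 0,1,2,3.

Answer: R O O W

Derivation:
After move 1 (R'): R=RRRR U=WBWB F=GWGW D=YGYG B=YBYB
After move 2 (R'): R=RRRR U=WYWY F=GBGB D=YWYW B=GBGB
After move 3 (U): U=WWYY F=RRGB R=GBRR B=OOGB L=GBOO
After move 4 (F): F=GRBR U=WWOB R=YBYR D=RGYW L=GYOW
After move 5 (R'): R=BRYY U=WGOO F=GWBB D=RRYR B=WOGB
After move 6 (R'): R=RYBY U=WGOW F=GGBO D=RWYB B=RORB
After move 7 (U'): U=GWWO F=GYBO R=GGBY B=RYRB L=ROOW
Query: L face = ROOW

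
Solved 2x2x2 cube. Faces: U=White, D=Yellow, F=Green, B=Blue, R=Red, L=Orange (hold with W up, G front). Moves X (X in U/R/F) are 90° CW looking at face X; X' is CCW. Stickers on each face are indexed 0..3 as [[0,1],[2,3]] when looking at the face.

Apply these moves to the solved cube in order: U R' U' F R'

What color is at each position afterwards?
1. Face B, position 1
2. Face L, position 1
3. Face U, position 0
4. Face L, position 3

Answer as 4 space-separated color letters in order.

After move 1 (U): U=WWWW F=RRGG R=BBRR B=OOBB L=GGOO
After move 2 (R'): R=BRBR U=WBWO F=RWGW D=YRYG B=YOYB
After move 3 (U'): U=BOWW F=GGGW R=RWBR B=BRYB L=YOOO
After move 4 (F): F=GGWG U=BOOO R=WWWR D=BRYG L=YYOR
After move 5 (R'): R=WRWW U=BYOB F=GOWO D=BGYG B=GRRB
Query 1: B[1] = R
Query 2: L[1] = Y
Query 3: U[0] = B
Query 4: L[3] = R

Answer: R Y B R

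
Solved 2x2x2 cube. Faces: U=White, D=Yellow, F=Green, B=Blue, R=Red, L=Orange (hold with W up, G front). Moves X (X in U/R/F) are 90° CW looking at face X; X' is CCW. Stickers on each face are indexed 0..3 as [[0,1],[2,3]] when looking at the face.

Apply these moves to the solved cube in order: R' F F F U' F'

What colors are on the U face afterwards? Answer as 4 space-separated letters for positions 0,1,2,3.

Answer: B R W Y

Derivation:
After move 1 (R'): R=RRRR U=WBWB F=GWGW D=YGYG B=YBYB
After move 2 (F): F=GGWW U=WBOO R=WRBR D=RRYG L=OYOG
After move 3 (F): F=WGWG U=WBGY R=OROR D=BWYG L=OROR
After move 4 (F): F=WWGG U=WBRR R=GRYR D=OOYG L=OBOW
After move 5 (U'): U=BRWR F=OBGG R=WWYR B=GRYB L=YBOW
After move 6 (F'): F=BGOG U=BRWY R=OWOR D=BWYG L=YROW
Query: U face = BRWY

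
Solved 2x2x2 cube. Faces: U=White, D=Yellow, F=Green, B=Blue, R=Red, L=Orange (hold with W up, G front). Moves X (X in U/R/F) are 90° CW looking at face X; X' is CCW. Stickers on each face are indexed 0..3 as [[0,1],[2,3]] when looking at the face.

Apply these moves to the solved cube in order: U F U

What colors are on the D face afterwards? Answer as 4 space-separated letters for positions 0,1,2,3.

After move 1 (U): U=WWWW F=RRGG R=BBRR B=OOBB L=GGOO
After move 2 (F): F=GRGR U=WWOG R=WBWR D=RBYY L=GYOY
After move 3 (U): U=OWGW F=WBGR R=OOWR B=GYBB L=GROY
Query: D face = RBYY

Answer: R B Y Y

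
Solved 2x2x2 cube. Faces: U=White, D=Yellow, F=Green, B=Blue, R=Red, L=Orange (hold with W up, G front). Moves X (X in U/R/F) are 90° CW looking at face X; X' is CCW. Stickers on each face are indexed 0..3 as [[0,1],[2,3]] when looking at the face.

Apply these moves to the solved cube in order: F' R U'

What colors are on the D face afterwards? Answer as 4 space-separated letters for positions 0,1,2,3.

After move 1 (F'): F=GGGG U=WWRR R=YRYR D=OOYY L=OWOW
After move 2 (R): R=YYRR U=WGRG F=GOGY D=OBYB B=RBWB
After move 3 (U'): U=GGWR F=OWGY R=GORR B=YYWB L=RBOW
Query: D face = OBYB

Answer: O B Y B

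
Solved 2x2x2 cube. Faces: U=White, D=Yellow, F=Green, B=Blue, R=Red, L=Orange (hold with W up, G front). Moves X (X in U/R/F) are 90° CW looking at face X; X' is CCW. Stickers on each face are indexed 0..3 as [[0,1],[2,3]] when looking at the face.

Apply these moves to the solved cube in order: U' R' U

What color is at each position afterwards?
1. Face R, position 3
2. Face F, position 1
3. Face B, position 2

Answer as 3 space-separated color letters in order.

After move 1 (U'): U=WWWW F=OOGG R=GGRR B=RRBB L=BBOO
After move 2 (R'): R=GRGR U=WBWR F=OWGW D=YOYG B=YRYB
After move 3 (U): U=WWRB F=GRGW R=YRGR B=BBYB L=OWOO
Query 1: R[3] = R
Query 2: F[1] = R
Query 3: B[2] = Y

Answer: R R Y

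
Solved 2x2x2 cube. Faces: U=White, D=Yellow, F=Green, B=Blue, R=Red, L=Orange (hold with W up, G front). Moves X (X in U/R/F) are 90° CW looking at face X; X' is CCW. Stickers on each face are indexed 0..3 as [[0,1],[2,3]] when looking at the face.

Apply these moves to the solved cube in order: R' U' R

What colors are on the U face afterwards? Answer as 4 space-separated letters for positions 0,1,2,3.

Answer: B O W W

Derivation:
After move 1 (R'): R=RRRR U=WBWB F=GWGW D=YGYG B=YBYB
After move 2 (U'): U=BBWW F=OOGW R=GWRR B=RRYB L=YBOO
After move 3 (R): R=RGRW U=BOWW F=OGGG D=YYYR B=WRBB
Query: U face = BOWW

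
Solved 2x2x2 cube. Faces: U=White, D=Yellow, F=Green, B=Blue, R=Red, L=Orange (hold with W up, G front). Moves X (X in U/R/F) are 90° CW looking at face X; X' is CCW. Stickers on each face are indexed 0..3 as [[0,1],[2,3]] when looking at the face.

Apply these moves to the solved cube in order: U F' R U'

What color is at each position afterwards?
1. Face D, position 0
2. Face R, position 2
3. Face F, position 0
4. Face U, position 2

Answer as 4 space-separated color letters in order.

Answer: G R G W

Derivation:
After move 1 (U): U=WWWW F=RRGG R=BBRR B=OOBB L=GGOO
After move 2 (F'): F=RGRG U=WWBR R=YBYR D=GOYY L=GWOW
After move 3 (R): R=YYRB U=WGBG F=RORY D=GBYO B=ROWB
After move 4 (U'): U=GGWB F=GWRY R=RORB B=YYWB L=ROOW
Query 1: D[0] = G
Query 2: R[2] = R
Query 3: F[0] = G
Query 4: U[2] = W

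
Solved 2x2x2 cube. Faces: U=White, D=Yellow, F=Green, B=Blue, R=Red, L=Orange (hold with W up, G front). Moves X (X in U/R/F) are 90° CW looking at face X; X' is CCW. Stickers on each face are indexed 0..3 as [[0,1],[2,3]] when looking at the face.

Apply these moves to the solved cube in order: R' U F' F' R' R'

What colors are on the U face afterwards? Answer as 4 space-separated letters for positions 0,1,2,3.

After move 1 (R'): R=RRRR U=WBWB F=GWGW D=YGYG B=YBYB
After move 2 (U): U=WWBB F=RRGW R=YBRR B=OOYB L=GWOO
After move 3 (F'): F=RWRG U=WWYR R=GBYR D=WOYG L=GBOB
After move 4 (F'): F=WGRR U=WWGY R=OBWR D=BBYG L=GROY
After move 5 (R'): R=BROW U=WYGO F=WWRY D=BGYR B=GOBB
After move 6 (R'): R=RWBO U=WBGG F=WYRO D=BWYY B=ROGB
Query: U face = WBGG

Answer: W B G G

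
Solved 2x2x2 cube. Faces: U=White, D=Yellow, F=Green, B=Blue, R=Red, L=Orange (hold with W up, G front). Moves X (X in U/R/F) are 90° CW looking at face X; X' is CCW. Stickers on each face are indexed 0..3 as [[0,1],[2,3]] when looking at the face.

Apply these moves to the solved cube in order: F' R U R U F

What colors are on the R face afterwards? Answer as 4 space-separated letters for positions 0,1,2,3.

Answer: Y W Y B

Derivation:
After move 1 (F'): F=GGGG U=WWRR R=YRYR D=OOYY L=OWOW
After move 2 (R): R=YYRR U=WGRG F=GOGY D=OBYB B=RBWB
After move 3 (U): U=RWGG F=YYGY R=RBRR B=OWWB L=GOOW
After move 4 (R): R=RRRB U=RYGY F=YBGB D=OWYO B=GWWB
After move 5 (U): U=GRYY F=RRGB R=GWRB B=GOWB L=YBOW
After move 6 (F): F=GRBR U=GRWB R=YWYB D=RGYO L=YOOW
Query: R face = YWYB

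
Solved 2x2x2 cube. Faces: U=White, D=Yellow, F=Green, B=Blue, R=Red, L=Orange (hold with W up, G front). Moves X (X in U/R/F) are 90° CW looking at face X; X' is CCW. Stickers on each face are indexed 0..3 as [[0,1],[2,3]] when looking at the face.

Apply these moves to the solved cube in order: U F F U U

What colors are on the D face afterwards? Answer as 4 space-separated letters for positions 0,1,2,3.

After move 1 (U): U=WWWW F=RRGG R=BBRR B=OOBB L=GGOO
After move 2 (F): F=GRGR U=WWOG R=WBWR D=RBYY L=GYOY
After move 3 (F): F=GGRR U=WWYY R=OBGR D=WWYY L=GROB
After move 4 (U): U=YWYW F=OBRR R=OOGR B=GRBB L=GGOB
After move 5 (U): U=YYWW F=OORR R=GRGR B=GGBB L=OBOB
Query: D face = WWYY

Answer: W W Y Y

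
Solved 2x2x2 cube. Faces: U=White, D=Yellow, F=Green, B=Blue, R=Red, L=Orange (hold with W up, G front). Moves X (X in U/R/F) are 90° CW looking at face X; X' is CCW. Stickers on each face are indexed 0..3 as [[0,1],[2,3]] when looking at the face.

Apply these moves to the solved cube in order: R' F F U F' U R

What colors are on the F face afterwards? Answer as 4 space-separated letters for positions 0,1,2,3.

After move 1 (R'): R=RRRR U=WBWB F=GWGW D=YGYG B=YBYB
After move 2 (F): F=GGWW U=WBOO R=WRBR D=RRYG L=OYOG
After move 3 (F): F=WGWG U=WBGY R=OROR D=BWYG L=OROR
After move 4 (U): U=GWYB F=ORWG R=YBOR B=ORYB L=WGOR
After move 5 (F'): F=RGOW U=GWYO R=WBBR D=GRYG L=WBOY
After move 6 (U): U=YGOW F=WBOW R=ORBR B=WBYB L=RGOY
After move 7 (R): R=BORR U=YBOW F=WROG D=GYYW B=WBGB
Query: F face = WROG

Answer: W R O G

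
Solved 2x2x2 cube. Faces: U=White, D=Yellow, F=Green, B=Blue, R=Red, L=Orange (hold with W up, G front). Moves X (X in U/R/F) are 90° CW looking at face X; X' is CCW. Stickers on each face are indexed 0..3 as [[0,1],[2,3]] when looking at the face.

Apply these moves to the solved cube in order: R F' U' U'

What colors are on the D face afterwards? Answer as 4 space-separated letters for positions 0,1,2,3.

Answer: O O Y B

Derivation:
After move 1 (R): R=RRRR U=WGWG F=GYGY D=YBYB B=WBWB
After move 2 (F'): F=YYGG U=WGRR R=BRYR D=OOYB L=OGOW
After move 3 (U'): U=GRWR F=OGGG R=YYYR B=BRWB L=WBOW
After move 4 (U'): U=RRGW F=WBGG R=OGYR B=YYWB L=BROW
Query: D face = OOYB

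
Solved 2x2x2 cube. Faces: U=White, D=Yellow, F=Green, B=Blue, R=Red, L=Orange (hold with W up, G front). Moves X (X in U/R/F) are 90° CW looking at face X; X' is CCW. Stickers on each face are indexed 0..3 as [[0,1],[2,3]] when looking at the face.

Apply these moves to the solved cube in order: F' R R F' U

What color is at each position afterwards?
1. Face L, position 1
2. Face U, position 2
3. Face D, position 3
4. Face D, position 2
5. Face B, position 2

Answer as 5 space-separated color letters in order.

Answer: B R R Y G

Derivation:
After move 1 (F'): F=GGGG U=WWRR R=YRYR D=OOYY L=OWOW
After move 2 (R): R=YYRR U=WGRG F=GOGY D=OBYB B=RBWB
After move 3 (R): R=RYRY U=WORY F=GBGB D=OWYR B=GBGB
After move 4 (F'): F=BBGG U=WORR R=WYOY D=WWYR L=OYOR
After move 5 (U): U=RWRO F=WYGG R=GBOY B=OYGB L=BBOR
Query 1: L[1] = B
Query 2: U[2] = R
Query 3: D[3] = R
Query 4: D[2] = Y
Query 5: B[2] = G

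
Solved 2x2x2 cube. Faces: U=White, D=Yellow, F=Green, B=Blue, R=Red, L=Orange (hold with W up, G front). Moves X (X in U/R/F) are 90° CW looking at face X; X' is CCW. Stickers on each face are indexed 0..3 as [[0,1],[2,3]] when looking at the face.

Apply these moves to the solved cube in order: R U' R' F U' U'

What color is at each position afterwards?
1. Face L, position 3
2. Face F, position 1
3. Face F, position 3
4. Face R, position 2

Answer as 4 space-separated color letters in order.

Answer: O R G R

Derivation:
After move 1 (R): R=RRRR U=WGWG F=GYGY D=YBYB B=WBWB
After move 2 (U'): U=GGWW F=OOGY R=GYRR B=RRWB L=WBOO
After move 3 (R'): R=YRGR U=GWWR F=OGGW D=YOYY B=BRBB
After move 4 (F): F=GOWG U=GWOB R=WRRR D=GYYY L=WYOO
After move 5 (U'): U=WBGO F=WYWG R=GORR B=WRBB L=BROO
After move 6 (U'): U=BOWG F=BRWG R=WYRR B=GOBB L=WROO
Query 1: L[3] = O
Query 2: F[1] = R
Query 3: F[3] = G
Query 4: R[2] = R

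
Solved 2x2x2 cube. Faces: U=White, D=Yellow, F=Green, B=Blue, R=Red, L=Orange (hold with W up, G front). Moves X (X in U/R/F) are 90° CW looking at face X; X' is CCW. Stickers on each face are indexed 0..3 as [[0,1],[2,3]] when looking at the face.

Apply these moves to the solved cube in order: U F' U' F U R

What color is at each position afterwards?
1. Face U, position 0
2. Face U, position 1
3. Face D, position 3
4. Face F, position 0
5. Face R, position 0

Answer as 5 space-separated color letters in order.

After move 1 (U): U=WWWW F=RRGG R=BBRR B=OOBB L=GGOO
After move 2 (F'): F=RGRG U=WWBR R=YBYR D=GOYY L=GWOW
After move 3 (U'): U=WRWB F=GWRG R=RGYR B=YBBB L=OOOW
After move 4 (F): F=RGGW U=WRWO R=WGBR D=YRYY L=OGOO
After move 5 (U): U=WWOR F=WGGW R=YBBR B=OGBB L=RGOO
After move 6 (R): R=BYRB U=WGOW F=WRGY D=YBYO B=RGWB
Query 1: U[0] = W
Query 2: U[1] = G
Query 3: D[3] = O
Query 4: F[0] = W
Query 5: R[0] = B

Answer: W G O W B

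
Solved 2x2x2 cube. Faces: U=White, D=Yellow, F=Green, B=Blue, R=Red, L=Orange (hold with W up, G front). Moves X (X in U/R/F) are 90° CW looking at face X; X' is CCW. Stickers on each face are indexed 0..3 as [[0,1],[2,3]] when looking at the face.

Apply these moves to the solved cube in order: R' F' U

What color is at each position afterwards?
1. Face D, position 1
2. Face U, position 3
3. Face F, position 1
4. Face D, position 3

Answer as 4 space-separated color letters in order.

Answer: O B R G

Derivation:
After move 1 (R'): R=RRRR U=WBWB F=GWGW D=YGYG B=YBYB
After move 2 (F'): F=WWGG U=WBRR R=GRYR D=OOYG L=OBOW
After move 3 (U): U=RWRB F=GRGG R=YBYR B=OBYB L=WWOW
Query 1: D[1] = O
Query 2: U[3] = B
Query 3: F[1] = R
Query 4: D[3] = G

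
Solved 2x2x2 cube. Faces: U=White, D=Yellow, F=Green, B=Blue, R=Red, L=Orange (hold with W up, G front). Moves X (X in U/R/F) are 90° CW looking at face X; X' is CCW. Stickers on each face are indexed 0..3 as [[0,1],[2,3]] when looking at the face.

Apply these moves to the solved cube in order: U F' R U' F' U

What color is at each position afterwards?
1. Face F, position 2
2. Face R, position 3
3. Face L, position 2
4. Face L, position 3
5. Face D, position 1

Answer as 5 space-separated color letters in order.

Answer: G B O W W

Derivation:
After move 1 (U): U=WWWW F=RRGG R=BBRR B=OOBB L=GGOO
After move 2 (F'): F=RGRG U=WWBR R=YBYR D=GOYY L=GWOW
After move 3 (R): R=YYRB U=WGBG F=RORY D=GBYO B=ROWB
After move 4 (U'): U=GGWB F=GWRY R=RORB B=YYWB L=ROOW
After move 5 (F'): F=WYGR U=GGRR R=BOGB D=OWYO L=RBOW
After move 6 (U): U=RGRG F=BOGR R=YYGB B=RBWB L=WYOW
Query 1: F[2] = G
Query 2: R[3] = B
Query 3: L[2] = O
Query 4: L[3] = W
Query 5: D[1] = W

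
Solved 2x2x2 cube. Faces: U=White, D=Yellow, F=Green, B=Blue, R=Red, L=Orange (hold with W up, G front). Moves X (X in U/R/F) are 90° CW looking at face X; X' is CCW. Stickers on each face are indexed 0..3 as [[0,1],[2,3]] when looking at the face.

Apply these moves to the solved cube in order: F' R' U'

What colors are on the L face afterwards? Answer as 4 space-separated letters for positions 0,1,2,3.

After move 1 (F'): F=GGGG U=WWRR R=YRYR D=OOYY L=OWOW
After move 2 (R'): R=RRYY U=WBRB F=GWGR D=OGYG B=YBOB
After move 3 (U'): U=BBWR F=OWGR R=GWYY B=RROB L=YBOW
Query: L face = YBOW

Answer: Y B O W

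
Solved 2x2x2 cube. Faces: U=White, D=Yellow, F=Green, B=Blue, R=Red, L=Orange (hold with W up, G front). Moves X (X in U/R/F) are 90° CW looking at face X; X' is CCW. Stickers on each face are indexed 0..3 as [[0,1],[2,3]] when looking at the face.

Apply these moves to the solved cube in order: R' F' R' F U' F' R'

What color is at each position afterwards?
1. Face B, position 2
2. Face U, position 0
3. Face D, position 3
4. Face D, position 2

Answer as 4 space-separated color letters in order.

After move 1 (R'): R=RRRR U=WBWB F=GWGW D=YGYG B=YBYB
After move 2 (F'): F=WWGG U=WBRR R=GRYR D=OOYG L=OBOW
After move 3 (R'): R=RRGY U=WYRY F=WBGR D=OWYG B=GBOB
After move 4 (F): F=GWRB U=WYWB R=RRYY D=GRYG L=OOOW
After move 5 (U'): U=YBWW F=OORB R=GWYY B=RROB L=GBOW
After move 6 (F'): F=OBOR U=YBGY R=RWGY D=BWYG L=GWOW
After move 7 (R'): R=WYRG U=YOGR F=OBOY D=BBYR B=GRWB
Query 1: B[2] = W
Query 2: U[0] = Y
Query 3: D[3] = R
Query 4: D[2] = Y

Answer: W Y R Y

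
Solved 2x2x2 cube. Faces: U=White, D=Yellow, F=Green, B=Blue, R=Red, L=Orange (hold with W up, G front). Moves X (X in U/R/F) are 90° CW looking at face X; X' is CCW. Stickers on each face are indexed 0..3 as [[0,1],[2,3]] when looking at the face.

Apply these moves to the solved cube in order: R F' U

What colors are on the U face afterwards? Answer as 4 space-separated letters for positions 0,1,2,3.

After move 1 (R): R=RRRR U=WGWG F=GYGY D=YBYB B=WBWB
After move 2 (F'): F=YYGG U=WGRR R=BRYR D=OOYB L=OGOW
After move 3 (U): U=RWRG F=BRGG R=WBYR B=OGWB L=YYOW
Query: U face = RWRG

Answer: R W R G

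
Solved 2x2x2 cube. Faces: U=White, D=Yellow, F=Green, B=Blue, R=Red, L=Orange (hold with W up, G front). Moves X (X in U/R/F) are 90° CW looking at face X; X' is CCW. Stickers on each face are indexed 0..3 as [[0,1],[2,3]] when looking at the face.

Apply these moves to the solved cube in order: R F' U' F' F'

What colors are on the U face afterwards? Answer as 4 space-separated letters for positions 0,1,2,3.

Answer: G R O O

Derivation:
After move 1 (R): R=RRRR U=WGWG F=GYGY D=YBYB B=WBWB
After move 2 (F'): F=YYGG U=WGRR R=BRYR D=OOYB L=OGOW
After move 3 (U'): U=GRWR F=OGGG R=YYYR B=BRWB L=WBOW
After move 4 (F'): F=GGOG U=GRYY R=OYOR D=BWYB L=WROW
After move 5 (F'): F=GGGO U=GROO R=WYBR D=RWYB L=WYOY
Query: U face = GROO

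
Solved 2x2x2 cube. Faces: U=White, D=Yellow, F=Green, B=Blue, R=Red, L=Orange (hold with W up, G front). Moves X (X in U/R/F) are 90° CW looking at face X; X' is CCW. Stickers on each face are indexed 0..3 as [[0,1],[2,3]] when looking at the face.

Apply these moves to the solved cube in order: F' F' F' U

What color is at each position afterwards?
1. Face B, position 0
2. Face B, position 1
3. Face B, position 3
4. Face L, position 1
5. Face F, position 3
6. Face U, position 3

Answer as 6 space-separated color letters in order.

After move 1 (F'): F=GGGG U=WWRR R=YRYR D=OOYY L=OWOW
After move 2 (F'): F=GGGG U=WWYY R=OROR D=WWYY L=OROR
After move 3 (F'): F=GGGG U=WWOO R=WRWR D=RRYY L=OYOY
After move 4 (U): U=OWOW F=WRGG R=BBWR B=OYBB L=GGOY
Query 1: B[0] = O
Query 2: B[1] = Y
Query 3: B[3] = B
Query 4: L[1] = G
Query 5: F[3] = G
Query 6: U[3] = W

Answer: O Y B G G W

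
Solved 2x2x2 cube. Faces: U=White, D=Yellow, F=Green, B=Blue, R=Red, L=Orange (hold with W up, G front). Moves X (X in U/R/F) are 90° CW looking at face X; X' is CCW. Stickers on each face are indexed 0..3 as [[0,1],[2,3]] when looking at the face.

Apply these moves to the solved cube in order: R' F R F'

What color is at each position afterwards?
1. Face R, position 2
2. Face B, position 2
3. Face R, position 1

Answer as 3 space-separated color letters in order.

Answer: R B W

Derivation:
After move 1 (R'): R=RRRR U=WBWB F=GWGW D=YGYG B=YBYB
After move 2 (F): F=GGWW U=WBOO R=WRBR D=RRYG L=OYOG
After move 3 (R): R=BWRR U=WGOW F=GRWG D=RYYY B=OBBB
After move 4 (F'): F=RGGW U=WGBR R=YWRR D=YGYY L=OWOO
Query 1: R[2] = R
Query 2: B[2] = B
Query 3: R[1] = W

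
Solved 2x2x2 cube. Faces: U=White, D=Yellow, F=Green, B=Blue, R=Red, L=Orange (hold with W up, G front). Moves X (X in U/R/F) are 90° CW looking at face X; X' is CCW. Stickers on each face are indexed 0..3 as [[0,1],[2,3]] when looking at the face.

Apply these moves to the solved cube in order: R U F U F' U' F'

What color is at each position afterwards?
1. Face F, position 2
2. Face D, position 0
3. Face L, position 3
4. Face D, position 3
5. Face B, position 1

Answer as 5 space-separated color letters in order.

After move 1 (R): R=RRRR U=WGWG F=GYGY D=YBYB B=WBWB
After move 2 (U): U=WWGG F=RRGY R=WBRR B=OOWB L=GYOO
After move 3 (F): F=GRYR U=WWOY R=GBGR D=RWYB L=GYOB
After move 4 (U): U=OWYW F=GBYR R=OOGR B=GYWB L=GROB
After move 5 (F'): F=BRGY U=OWOG R=WORR D=RBYB L=GWOY
After move 6 (U'): U=WGOO F=GWGY R=BRRR B=WOWB L=GYOY
After move 7 (F'): F=WYGG U=WGBR R=BRRR D=YYYB L=GOOO
Query 1: F[2] = G
Query 2: D[0] = Y
Query 3: L[3] = O
Query 4: D[3] = B
Query 5: B[1] = O

Answer: G Y O B O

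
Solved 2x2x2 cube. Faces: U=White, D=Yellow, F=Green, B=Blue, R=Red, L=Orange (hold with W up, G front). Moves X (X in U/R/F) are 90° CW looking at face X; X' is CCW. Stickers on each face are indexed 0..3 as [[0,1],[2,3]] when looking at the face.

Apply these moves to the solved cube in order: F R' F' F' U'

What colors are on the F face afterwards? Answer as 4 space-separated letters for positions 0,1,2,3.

After move 1 (F): F=GGGG U=WWOO R=WRWR D=RRYY L=OYOY
After move 2 (R'): R=RRWW U=WBOB F=GWGO D=RGYG B=YBRB
After move 3 (F'): F=WOGG U=WBRW R=GRRW D=YYYG L=OBOO
After move 4 (F'): F=OGWG U=WBGR R=YRYW D=BOYG L=OWOR
After move 5 (U'): U=BRWG F=OWWG R=OGYW B=YRRB L=YBOR
Query: F face = OWWG

Answer: O W W G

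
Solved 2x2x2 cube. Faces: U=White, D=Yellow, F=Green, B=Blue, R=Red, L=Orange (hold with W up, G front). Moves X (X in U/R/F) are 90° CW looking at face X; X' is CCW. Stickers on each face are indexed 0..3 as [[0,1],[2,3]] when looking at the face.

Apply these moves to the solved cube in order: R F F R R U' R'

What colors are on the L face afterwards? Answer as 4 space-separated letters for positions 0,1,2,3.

Answer: G B O R

Derivation:
After move 1 (R): R=RRRR U=WGWG F=GYGY D=YBYB B=WBWB
After move 2 (F): F=GGYY U=WGOO R=WRGR D=RRYB L=OYOB
After move 3 (F): F=YGYG U=WGBY R=OROR D=GWYB L=OROR
After move 4 (R): R=OORR U=WGBG F=YWYB D=GWYW B=YBGB
After move 5 (R): R=RORO U=WWBB F=YWYW D=GGYY B=GBGB
After move 6 (U'): U=WBWB F=ORYW R=YWRO B=ROGB L=GBOR
After move 7 (R'): R=WOYR U=WGWR F=OBYB D=GRYW B=YOGB
Query: L face = GBOR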